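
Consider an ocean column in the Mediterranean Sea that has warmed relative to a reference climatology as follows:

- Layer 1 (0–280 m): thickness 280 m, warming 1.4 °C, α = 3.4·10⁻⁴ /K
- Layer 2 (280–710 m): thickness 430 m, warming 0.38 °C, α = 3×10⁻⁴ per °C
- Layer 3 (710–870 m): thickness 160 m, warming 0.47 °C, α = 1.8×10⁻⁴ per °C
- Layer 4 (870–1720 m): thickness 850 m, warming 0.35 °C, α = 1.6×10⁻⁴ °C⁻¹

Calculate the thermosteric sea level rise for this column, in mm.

1.4 × 280 × 3.4×10⁻⁴ = 0.13328 m
3×10⁻⁴ × 430 × 0.38 = 0.04902 m
Layer 3: 1.8×10⁻⁴ × 0.47 × 160 = 0.013536 m
870–1720 m: 0.35 × 850 × 1.6×10⁻⁴ = 0.04760 m
Δh = 0.13328 + 0.04902 + 0.013536 + 0.04760 = 0.243436 m ≈ 243 mm

Δh ≈ 243 mm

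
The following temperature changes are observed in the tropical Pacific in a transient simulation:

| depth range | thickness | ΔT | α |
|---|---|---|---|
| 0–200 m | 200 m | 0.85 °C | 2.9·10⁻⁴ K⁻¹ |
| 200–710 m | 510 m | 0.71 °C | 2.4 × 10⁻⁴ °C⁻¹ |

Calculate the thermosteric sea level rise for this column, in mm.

Δh = 140 mm

2.9×10⁻⁴ × 200 × 0.85 = 0.04930 m
510 × 2.4×10⁻⁴ × 0.71 = 0.086904 m
Δh = 0.04930 + 0.086904 = 0.136204 m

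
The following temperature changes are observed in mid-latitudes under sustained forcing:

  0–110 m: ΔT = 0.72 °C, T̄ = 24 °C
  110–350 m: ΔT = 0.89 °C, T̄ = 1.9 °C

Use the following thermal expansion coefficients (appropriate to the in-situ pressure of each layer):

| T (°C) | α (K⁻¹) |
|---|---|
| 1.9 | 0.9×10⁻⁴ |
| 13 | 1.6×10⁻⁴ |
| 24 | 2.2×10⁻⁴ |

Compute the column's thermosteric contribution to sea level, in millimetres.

Layer 1 at 24 °C → α = 2.2×10⁻⁴ K⁻¹
Layer 2 at 1.9 °C → α = 0.9×10⁻⁴ K⁻¹
2.2×10⁻⁴ × 110 × 0.72 = 0.017424 m
Layer 2: 240 × 0.9×10⁻⁴ × 0.89 = 0.019224 m
Δh = 0.017424 + 0.019224 = 0.036648 m

36.6 mm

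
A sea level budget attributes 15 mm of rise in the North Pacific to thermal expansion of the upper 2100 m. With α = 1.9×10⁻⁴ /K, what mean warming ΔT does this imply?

about 0.0376 K

ΔT = Δh/(αH) = 0.015 / (1.9×10⁻⁴ × 2100) ≈ 0.03759 K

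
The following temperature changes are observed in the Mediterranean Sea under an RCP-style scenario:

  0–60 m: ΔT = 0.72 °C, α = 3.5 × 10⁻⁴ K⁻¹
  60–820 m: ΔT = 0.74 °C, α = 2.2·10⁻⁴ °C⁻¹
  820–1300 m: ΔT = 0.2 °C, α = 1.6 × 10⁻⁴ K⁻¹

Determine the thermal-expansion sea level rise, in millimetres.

154 mm of thermosteric rise

Layer 1: 3.5×10⁻⁴ × 60 × 0.72 = 0.01512 m
Layer 2: 0.74 × 2.2×10⁻⁴ × 760 = 0.123728 m
Layer 3: 0.2 × 1.6×10⁻⁴ × 480 = 0.01536 m
Δh = 0.01512 + 0.123728 + 0.01536 = 0.154208 m ≈ 154 mm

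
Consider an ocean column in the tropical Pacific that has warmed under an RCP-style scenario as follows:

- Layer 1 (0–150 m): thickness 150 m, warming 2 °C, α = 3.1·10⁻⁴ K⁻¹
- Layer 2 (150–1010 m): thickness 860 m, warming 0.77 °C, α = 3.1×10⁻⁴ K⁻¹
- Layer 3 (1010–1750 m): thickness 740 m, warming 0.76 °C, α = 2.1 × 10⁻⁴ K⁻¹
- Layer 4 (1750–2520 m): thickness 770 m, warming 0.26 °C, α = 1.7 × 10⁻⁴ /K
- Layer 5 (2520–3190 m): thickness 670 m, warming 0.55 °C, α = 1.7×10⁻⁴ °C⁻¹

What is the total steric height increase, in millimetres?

Δh ≈ 510 mm

150 × 3.1×10⁻⁴ × 2 = 0.09300 m
150–1010 m: 0.77 × 860 × 3.1×10⁻⁴ = 0.205282 m
1010–1750 m: 2.1×10⁻⁴ × 740 × 0.76 = 0.118104 m
1.7×10⁻⁴ × 770 × 0.26 = 0.034034 m
Layer 5: 0.55 × 1.7×10⁻⁴ × 670 = 0.062645 m
Δh = 0.09300 + 0.205282 + 0.118104 + 0.034034 + 0.062645 = 0.513065 m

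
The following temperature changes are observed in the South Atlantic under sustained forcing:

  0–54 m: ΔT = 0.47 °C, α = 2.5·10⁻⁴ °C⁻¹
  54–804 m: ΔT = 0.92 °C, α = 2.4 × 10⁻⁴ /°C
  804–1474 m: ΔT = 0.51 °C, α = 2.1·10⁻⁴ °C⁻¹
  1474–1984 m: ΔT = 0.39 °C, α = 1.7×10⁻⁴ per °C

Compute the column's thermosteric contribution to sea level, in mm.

0–54 m: 0.47 × 54 × 2.5×10⁻⁴ = 0.006345 m
54–804 m: 0.92 × 750 × 2.4×10⁻⁴ = 0.16560 m
804–1474 m: 0.51 × 670 × 2.1×10⁻⁴ = 0.071757 m
1474–1984 m: 0.39 × 510 × 1.7×10⁻⁴ = 0.033813 m
Δh = 0.006345 + 0.16560 + 0.071757 + 0.033813 = 0.277515 m ≈ 280 mm

280 mm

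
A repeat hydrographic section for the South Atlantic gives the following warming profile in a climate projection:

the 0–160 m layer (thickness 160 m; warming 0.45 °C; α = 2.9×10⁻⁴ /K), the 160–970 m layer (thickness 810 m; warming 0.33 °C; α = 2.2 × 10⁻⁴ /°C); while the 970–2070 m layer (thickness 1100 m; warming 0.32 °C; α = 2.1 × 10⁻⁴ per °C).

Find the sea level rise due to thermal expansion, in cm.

160 × 0.45 × 2.9×10⁻⁴ = 0.02088 m
2.2×10⁻⁴ × 810 × 0.33 = 0.058806 m
Layer 3: 2.1×10⁻⁴ × 0.32 × 1100 = 0.07392 m
Δh = 0.02088 + 0.058806 + 0.07392 = 0.153606 m ≈ 15 cm

15 cm of thermosteric rise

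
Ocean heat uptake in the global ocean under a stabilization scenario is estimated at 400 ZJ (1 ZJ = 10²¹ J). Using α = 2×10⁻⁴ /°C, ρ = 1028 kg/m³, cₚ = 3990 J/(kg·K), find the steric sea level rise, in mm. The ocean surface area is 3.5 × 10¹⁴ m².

about 56 mm

Per unit area: Q = 400×10²¹ / (3.5×10¹⁴) ≈ 1.143×10⁹ J/m²
Δh = αQ/(ρcₚ) = 2×10⁻⁴ × 1.143×10⁹ / (1028 × 3990) ≈ 0.055733 m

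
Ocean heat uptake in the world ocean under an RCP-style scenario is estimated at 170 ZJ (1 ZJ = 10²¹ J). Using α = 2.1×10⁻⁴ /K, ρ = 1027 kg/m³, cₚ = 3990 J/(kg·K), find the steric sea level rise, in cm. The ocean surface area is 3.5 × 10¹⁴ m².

Δh = 2.49 cm

Per unit area: Q = 170×10²¹ / (3.5×10¹⁴) ≈ 4.857×10⁸ J/m²
Δh = αQ/(ρcₚ) = 2.1×10⁻⁴ × 4.857×10⁸ / (1027 × 3990) ≈ 0.024891 m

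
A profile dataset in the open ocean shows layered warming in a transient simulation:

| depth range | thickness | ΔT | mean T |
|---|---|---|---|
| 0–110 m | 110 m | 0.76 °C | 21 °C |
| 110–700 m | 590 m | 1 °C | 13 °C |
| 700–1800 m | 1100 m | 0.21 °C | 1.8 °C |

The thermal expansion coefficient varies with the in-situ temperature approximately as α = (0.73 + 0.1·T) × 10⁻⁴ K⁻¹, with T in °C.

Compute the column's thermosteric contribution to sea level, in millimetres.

Layer 1: α = (0.73 + 0.1×21)×10⁻⁴ = 2.83×10⁻⁴ K⁻¹
Layer 2: α = (0.73 + 0.1×13)×10⁻⁴ = 2.03×10⁻⁴ K⁻¹
Layer 3: α = (0.73 + 0.1×1.8)×10⁻⁴ = 0.91×10⁻⁴ K⁻¹
2.83×10⁻⁴ × 110 × 0.76 = 0.0236588 m
Layer 2: 590 × 1 × 2.03×10⁻⁴ = 0.11977 m
0.91×10⁻⁴ × 1100 × 0.21 = 0.021021 m
Δh = 0.0236588 + 0.11977 + 0.021021 = 0.1644498 m

Δh ≈ 164 mm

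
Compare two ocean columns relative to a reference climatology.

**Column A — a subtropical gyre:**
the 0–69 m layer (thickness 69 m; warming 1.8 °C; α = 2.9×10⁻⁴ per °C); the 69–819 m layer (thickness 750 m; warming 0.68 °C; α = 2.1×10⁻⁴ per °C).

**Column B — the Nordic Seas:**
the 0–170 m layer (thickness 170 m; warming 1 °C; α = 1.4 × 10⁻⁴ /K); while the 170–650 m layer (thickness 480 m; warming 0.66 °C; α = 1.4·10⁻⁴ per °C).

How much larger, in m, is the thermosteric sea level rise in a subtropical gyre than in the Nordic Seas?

Δh_A − Δh_B ≈ 0.0750 m

A Layer 1: 1.8 × 69 × 2.9×10⁻⁴ = 0.036018 m
A Layer 2: 2.1×10⁻⁴ × 0.68 × 750 = 0.10710 m
A total: 0.143118 m
B Layer 1: 1 × 170 × 1.4×10⁻⁴ = 0.02380 m
B 170–650 m: 0.66 × 1.4×10⁻⁴ × 480 = 0.044352 m
B total: 0.068152 m
Difference: 0.143118 − 0.068152 = 0.074966 m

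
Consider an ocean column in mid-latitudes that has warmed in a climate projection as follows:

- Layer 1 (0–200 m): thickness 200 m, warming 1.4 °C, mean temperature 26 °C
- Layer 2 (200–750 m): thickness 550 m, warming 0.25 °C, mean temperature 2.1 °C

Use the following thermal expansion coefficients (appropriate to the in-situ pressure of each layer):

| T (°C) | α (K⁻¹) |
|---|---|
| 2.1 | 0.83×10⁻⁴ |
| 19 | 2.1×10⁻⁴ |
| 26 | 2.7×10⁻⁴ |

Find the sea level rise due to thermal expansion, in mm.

Layer 1 at 26 °C → α = 2.7×10⁻⁴ K⁻¹
Layer 2 at 2.1 °C → α = 0.83×10⁻⁴ K⁻¹
Layer 1: 1.4 × 200 × 2.7×10⁻⁴ = 0.07560 m
550 × 0.83×10⁻⁴ × 0.25 = 0.0114125 m
Δh = 0.07560 + 0.0114125 = 0.0870125 m

87.0 mm of thermosteric rise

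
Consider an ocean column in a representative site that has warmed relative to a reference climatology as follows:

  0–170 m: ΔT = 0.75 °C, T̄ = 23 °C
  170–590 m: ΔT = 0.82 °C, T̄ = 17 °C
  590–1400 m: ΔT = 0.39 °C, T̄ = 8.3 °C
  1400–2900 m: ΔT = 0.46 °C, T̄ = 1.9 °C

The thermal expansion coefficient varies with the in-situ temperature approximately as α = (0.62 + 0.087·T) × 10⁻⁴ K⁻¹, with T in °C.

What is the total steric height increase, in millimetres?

202 mm

Layer 1: α = (0.62 + 0.087×23)×10⁻⁴ = 2.621×10⁻⁴ K⁻¹
Layer 2: α = (0.62 + 0.087×17)×10⁻⁴ = 2.099×10⁻⁴ K⁻¹
Layer 3: α = (0.62 + 0.087×8.3)×10⁻⁴ = 1.3421×10⁻⁴ K⁻¹
Layer 4: α = (0.62 + 0.087×1.9)×10⁻⁴ = 0.7853×10⁻⁴ K⁻¹
170 × 0.75 × 2.621×10⁻⁴ = 0.03341775 m
0.82 × 420 × 2.099×10⁻⁴ = 0.07228956 m
590–1400 m: 1.3421×10⁻⁴ × 810 × 0.39 = 0.042396939 m
0.7853×10⁻⁴ × 1500 × 0.46 = 0.0541857 m
Δh = 0.03341775 + 0.07228956 + 0.042396939 + 0.0541857 = 0.202289949 m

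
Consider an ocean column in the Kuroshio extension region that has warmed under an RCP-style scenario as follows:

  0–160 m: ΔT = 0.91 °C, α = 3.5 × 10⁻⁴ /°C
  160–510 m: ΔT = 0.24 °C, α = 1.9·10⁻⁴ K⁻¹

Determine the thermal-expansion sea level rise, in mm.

Layer 1: 160 × 0.91 × 3.5×10⁻⁴ = 0.05096 m
350 × 0.24 × 1.9×10⁻⁴ = 0.01596 m
Δh = 0.05096 + 0.01596 = 0.06692 m

Δh ≈ 66.9 mm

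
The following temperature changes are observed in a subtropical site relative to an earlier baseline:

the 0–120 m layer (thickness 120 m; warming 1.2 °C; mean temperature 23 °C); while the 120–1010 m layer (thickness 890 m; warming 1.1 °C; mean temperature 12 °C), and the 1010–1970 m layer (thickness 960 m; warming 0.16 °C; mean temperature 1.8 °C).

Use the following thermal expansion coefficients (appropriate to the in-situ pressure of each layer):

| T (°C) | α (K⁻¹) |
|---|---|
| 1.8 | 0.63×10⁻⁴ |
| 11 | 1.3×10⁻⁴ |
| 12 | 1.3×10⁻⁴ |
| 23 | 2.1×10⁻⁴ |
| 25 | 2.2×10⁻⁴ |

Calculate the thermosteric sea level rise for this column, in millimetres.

Layer 1 at 23 °C → α = 2.1×10⁻⁴ K⁻¹
Layer 2 at 12 °C → α = 1.3×10⁻⁴ K⁻¹
Layer 3 at 1.8 °C → α = 0.63×10⁻⁴ K⁻¹
0–120 m: 120 × 2.1×10⁻⁴ × 1.2 = 0.03024 m
Layer 2: 1.3×10⁻⁴ × 890 × 1.1 = 0.12727 m
960 × 0.63×10⁻⁴ × 0.16 = 0.0096768 m
Δh = 0.03024 + 0.12727 + 0.0096768 = 0.1671868 m

Δh = 170 mm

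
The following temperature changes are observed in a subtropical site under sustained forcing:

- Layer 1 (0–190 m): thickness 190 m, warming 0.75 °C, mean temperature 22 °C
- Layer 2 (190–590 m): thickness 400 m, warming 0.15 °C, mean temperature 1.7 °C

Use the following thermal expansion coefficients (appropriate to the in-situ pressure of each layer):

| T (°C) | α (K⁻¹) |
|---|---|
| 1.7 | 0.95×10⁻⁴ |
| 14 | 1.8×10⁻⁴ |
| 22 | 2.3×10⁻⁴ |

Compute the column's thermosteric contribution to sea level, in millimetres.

Layer 1 at 22 °C → α = 2.3×10⁻⁴ K⁻¹
Layer 2 at 1.7 °C → α = 0.95×10⁻⁴ K⁻¹
Layer 1: 2.3×10⁻⁴ × 190 × 0.75 = 0.032775 m
400 × 0.15 × 0.95×10⁻⁴ = 0.00570 m
Δh = 0.032775 + 0.00570 = 0.038475 m ≈ 38 mm

38 mm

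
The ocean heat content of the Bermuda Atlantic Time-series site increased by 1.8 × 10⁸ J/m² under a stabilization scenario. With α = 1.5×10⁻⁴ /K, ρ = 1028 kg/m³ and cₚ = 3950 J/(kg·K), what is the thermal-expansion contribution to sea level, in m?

Δh = αQ/(ρcₚ) = 1.5×10⁻⁴ × 1.8×10⁸ / (1028 × 3950) ≈ 0.0066493 m

Δh = 0.00665 m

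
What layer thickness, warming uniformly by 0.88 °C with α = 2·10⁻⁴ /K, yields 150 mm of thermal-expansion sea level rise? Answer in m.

H = Δh/(αΔT) = 0.15 / (2×10⁻⁴ × 0.88) ≈ 852.3 m

852 m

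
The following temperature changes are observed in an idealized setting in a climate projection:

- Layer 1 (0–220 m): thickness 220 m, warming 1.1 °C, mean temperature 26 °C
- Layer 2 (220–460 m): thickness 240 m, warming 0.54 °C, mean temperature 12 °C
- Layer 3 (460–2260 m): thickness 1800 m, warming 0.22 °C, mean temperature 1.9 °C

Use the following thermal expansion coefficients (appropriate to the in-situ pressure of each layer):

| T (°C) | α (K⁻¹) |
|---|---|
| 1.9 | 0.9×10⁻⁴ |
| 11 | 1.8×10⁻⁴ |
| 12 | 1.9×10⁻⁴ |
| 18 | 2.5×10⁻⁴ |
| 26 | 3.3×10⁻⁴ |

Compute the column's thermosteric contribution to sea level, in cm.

14.0 cm

Layer 1 at 26 °C → α = 3.3×10⁻⁴ K⁻¹
Layer 2 at 12 °C → α = 1.9×10⁻⁴ K⁻¹
Layer 3 at 1.9 °C → α = 0.9×10⁻⁴ K⁻¹
0–220 m: 3.3×10⁻⁴ × 1.1 × 220 = 0.07986 m
220–460 m: 0.54 × 1.9×10⁻⁴ × 240 = 0.024624 m
0.22 × 1800 × 0.9×10⁻⁴ = 0.03564 m
Δh = 0.07986 + 0.024624 + 0.03564 = 0.140124 m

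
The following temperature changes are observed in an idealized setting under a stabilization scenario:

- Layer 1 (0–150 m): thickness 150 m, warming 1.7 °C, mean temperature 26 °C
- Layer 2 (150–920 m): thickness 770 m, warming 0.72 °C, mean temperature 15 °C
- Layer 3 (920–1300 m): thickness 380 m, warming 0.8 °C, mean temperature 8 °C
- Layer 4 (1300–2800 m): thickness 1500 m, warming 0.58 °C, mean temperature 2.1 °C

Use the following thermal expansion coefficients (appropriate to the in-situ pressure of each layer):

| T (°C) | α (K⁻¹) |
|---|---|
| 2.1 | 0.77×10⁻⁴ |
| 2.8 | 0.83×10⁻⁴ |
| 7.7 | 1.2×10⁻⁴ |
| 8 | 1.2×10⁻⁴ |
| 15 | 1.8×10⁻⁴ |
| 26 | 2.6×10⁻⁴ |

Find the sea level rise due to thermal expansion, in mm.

Layer 1 at 26 °C → α = 2.6×10⁻⁴ K⁻¹
Layer 2 at 15 °C → α = 1.8×10⁻⁴ K⁻¹
Layer 3 at 8 °C → α = 1.2×10⁻⁴ K⁻¹
Layer 4 at 2.1 °C → α = 0.77×10⁻⁴ K⁻¹
Layer 1: 1.7 × 2.6×10⁻⁴ × 150 = 0.06630 m
150–920 m: 770 × 1.8×10⁻⁴ × 0.72 = 0.099792 m
920–1300 m: 0.8 × 1.2×10⁻⁴ × 380 = 0.03648 m
Layer 4: 0.77×10⁻⁴ × 1500 × 0.58 = 0.06699 m
Δh = 0.06630 + 0.099792 + 0.03648 + 0.06699 = 0.269562 m ≈ 270 mm

270 mm of thermosteric rise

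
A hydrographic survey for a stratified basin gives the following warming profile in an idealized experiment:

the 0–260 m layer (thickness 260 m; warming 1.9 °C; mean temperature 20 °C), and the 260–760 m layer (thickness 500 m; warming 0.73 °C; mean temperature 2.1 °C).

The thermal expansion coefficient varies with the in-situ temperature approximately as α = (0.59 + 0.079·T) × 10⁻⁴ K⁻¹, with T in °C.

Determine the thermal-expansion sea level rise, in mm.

Δh ≈ 135 mm

Layer 1: α = (0.59 + 0.079×20)×10⁻⁴ = 2.17×10⁻⁴ K⁻¹
Layer 2: α = (0.59 + 0.079×2.1)×10⁻⁴ = 0.7559×10⁻⁴ K⁻¹
0–260 m: 2.17×10⁻⁴ × 260 × 1.9 = 0.107198 m
0.7559×10⁻⁴ × 500 × 0.73 = 0.02759035 m
Δh = 0.107198 + 0.02759035 = 0.13478835 m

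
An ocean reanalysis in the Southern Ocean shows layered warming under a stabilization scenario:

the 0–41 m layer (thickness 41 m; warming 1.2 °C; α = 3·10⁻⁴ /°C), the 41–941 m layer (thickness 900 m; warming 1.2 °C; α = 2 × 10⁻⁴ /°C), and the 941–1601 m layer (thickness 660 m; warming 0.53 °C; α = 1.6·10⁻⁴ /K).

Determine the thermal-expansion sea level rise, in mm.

0–41 m: 1.2 × 3×10⁻⁴ × 41 = 0.01476 m
2×10⁻⁴ × 1.2 × 900 = 0.21600 m
Layer 3: 660 × 1.6×10⁻⁴ × 0.53 = 0.055968 m
Δh = 0.01476 + 0.21600 + 0.055968 = 0.286728 m

287 mm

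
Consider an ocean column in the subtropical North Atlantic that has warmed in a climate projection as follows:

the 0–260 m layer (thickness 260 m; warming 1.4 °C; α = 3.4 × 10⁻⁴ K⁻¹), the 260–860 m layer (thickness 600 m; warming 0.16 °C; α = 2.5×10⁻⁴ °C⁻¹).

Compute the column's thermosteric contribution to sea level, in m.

0.148 m

Layer 1: 3.4×10⁻⁴ × 1.4 × 260 = 0.12376 m
2.5×10⁻⁴ × 600 × 0.16 = 0.02400 m
Δh = 0.12376 + 0.02400 = 0.14776 m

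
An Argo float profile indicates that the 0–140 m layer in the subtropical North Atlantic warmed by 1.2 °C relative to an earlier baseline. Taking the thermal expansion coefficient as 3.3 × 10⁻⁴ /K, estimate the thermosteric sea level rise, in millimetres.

Δh = αΔT·H = 3.3×10⁻⁴ × 1.2 × 140 = 0.05544 m

55.4 mm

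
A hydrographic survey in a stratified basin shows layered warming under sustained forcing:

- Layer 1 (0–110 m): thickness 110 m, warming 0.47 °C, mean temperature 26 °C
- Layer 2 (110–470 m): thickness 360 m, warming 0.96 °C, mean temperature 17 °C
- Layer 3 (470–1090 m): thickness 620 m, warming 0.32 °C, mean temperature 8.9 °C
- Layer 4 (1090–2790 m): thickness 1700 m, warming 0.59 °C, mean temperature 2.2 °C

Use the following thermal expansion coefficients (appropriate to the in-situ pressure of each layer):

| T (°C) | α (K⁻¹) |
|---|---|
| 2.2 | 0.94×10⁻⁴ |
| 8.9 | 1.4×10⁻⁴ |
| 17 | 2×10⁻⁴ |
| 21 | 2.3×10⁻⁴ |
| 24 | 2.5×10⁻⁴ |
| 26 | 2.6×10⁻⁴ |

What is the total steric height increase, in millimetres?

Layer 1 at 26 °C → α = 2.6×10⁻⁴ K⁻¹
Layer 2 at 17 °C → α = 2×10⁻⁴ K⁻¹
Layer 3 at 8.9 °C → α = 1.4×10⁻⁴ K⁻¹
Layer 4 at 2.2 °C → α = 0.94×10⁻⁴ K⁻¹
110 × 2.6×10⁻⁴ × 0.47 = 0.013442 m
Layer 2: 2×10⁻⁴ × 360 × 0.96 = 0.06912 m
1.4×10⁻⁴ × 0.32 × 620 = 0.027776 m
1090–2790 m: 0.59 × 1700 × 0.94×10⁻⁴ = 0.094282 m
Δh = 0.013442 + 0.06912 + 0.027776 + 0.094282 = 0.20462 m

200 mm of thermosteric rise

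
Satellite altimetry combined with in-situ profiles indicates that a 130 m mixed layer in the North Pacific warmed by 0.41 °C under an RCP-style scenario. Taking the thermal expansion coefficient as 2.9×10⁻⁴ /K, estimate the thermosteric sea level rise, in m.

Δh ≈ 0.015 m

Δh = αΔT·H = 2.9×10⁻⁴ × 0.41 × 130 = 0.015457 m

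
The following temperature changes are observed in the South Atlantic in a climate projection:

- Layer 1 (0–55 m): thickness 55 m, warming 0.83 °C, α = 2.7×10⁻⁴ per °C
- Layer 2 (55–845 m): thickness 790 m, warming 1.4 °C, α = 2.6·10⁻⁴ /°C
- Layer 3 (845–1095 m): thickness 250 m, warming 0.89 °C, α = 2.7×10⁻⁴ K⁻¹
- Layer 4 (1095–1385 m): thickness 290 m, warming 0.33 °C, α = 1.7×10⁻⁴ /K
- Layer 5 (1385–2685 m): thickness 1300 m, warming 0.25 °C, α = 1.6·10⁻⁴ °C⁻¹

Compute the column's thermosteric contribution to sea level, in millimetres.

Δh = 430 mm

0.83 × 55 × 2.7×10⁻⁴ = 0.0123255 m
55–845 m: 790 × 1.4 × 2.6×10⁻⁴ = 0.28756 m
845–1095 m: 2.7×10⁻⁴ × 250 × 0.89 = 0.060075 m
1095–1385 m: 1.7×10⁻⁴ × 0.33 × 290 = 0.016269 m
Layer 5: 0.25 × 1300 × 1.6×10⁻⁴ = 0.05200 m
Δh = 0.0123255 + 0.28756 + 0.060075 + 0.016269 + 0.05200 = 0.4282295 m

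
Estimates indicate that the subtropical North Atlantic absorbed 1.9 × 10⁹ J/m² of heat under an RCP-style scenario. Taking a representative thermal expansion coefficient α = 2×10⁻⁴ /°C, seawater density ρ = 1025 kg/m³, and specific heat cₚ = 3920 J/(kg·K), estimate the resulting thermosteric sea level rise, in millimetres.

Δh = αQ/(ρcₚ) = 2×10⁻⁴ × 1.9×10⁹ / (1025 × 3920) ≈ 0.094574 m

94.6 mm of thermosteric rise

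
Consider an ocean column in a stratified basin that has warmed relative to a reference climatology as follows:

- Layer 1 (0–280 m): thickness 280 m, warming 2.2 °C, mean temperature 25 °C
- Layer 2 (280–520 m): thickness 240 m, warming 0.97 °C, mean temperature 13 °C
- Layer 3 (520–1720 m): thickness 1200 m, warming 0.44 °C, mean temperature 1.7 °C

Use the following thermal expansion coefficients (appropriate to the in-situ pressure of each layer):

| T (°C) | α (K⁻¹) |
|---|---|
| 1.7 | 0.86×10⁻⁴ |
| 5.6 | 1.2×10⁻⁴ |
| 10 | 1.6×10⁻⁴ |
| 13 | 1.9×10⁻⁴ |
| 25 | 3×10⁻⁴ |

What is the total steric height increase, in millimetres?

274 mm of thermosteric rise

Layer 1 at 25 °C → α = 3×10⁻⁴ K⁻¹
Layer 2 at 13 °C → α = 1.9×10⁻⁴ K⁻¹
Layer 3 at 1.7 °C → α = 0.86×10⁻⁴ K⁻¹
Layer 1: 3×10⁻⁴ × 280 × 2.2 = 0.18480 m
280–520 m: 240 × 0.97 × 1.9×10⁻⁴ = 0.044232 m
520–1720 m: 1200 × 0.86×10⁻⁴ × 0.44 = 0.045408 m
Δh = 0.18480 + 0.044232 + 0.045408 = 0.27444 m ≈ 274 mm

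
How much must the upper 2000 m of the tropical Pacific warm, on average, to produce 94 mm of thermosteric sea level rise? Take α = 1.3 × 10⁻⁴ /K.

ΔT = Δh/(αH) = 0.094 / (1.3×10⁻⁴ × 2000) ≈ 0.3615 K

0.362 K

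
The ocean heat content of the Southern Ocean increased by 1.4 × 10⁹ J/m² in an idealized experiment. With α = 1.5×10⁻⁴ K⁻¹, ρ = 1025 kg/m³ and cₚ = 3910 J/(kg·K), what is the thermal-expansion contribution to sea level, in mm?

Δh = αQ/(ρcₚ) = 1.5×10⁻⁴ × 1.4×10⁹ / (1025 × 3910) ≈ 0.052398 m

Δh = 52.4 mm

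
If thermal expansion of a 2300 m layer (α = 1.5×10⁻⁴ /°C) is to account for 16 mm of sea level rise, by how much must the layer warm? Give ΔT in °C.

about 0.0464 °C

ΔT = Δh/(αH) = 0.016 / (1.5×10⁻⁴ × 2300) ≈ 0.04638 °C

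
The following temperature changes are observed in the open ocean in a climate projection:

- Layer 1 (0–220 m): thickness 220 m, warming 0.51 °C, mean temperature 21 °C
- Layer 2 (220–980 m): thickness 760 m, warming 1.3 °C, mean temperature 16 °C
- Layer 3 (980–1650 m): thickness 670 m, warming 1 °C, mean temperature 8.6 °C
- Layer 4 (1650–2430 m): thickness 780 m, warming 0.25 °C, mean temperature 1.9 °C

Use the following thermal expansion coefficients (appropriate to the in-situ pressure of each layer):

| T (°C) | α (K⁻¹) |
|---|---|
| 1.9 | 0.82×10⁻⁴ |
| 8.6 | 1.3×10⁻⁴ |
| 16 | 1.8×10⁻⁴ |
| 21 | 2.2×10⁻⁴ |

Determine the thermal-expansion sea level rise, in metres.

Layer 1 at 21 °C → α = 2.2×10⁻⁴ K⁻¹
Layer 2 at 16 °C → α = 1.8×10⁻⁴ K⁻¹
Layer 3 at 8.6 °C → α = 1.3×10⁻⁴ K⁻¹
Layer 4 at 1.9 °C → α = 0.82×10⁻⁴ K⁻¹
Layer 1: 2.2×10⁻⁴ × 0.51 × 220 = 0.024684 m
Layer 2: 1.8×10⁻⁴ × 760 × 1.3 = 0.17784 m
980–1650 m: 1.3×10⁻⁴ × 1 × 670 = 0.08710 m
Layer 4: 780 × 0.25 × 0.82×10⁻⁴ = 0.01599 m
Δh = 0.024684 + 0.17784 + 0.08710 + 0.01599 = 0.305614 m ≈ 0.306 m

0.306 m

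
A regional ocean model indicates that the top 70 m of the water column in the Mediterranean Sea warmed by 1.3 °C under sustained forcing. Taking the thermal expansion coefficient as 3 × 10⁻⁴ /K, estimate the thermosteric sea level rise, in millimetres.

about 27 mm

Δh = αΔT·H = 3×10⁻⁴ × 1.3 × 70 = 0.02730 m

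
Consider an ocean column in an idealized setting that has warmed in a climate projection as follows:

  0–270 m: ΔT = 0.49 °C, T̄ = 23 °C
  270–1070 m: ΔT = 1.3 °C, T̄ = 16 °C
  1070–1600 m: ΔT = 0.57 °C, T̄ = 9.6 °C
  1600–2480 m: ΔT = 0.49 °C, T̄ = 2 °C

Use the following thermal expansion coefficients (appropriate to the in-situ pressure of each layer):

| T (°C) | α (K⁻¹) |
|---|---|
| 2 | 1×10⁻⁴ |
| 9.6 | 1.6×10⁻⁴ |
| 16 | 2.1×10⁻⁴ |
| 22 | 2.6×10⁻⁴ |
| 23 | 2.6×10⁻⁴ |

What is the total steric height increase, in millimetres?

Layer 1 at 23 °C → α = 2.6×10⁻⁴ K⁻¹
Layer 2 at 16 °C → α = 2.1×10⁻⁴ K⁻¹
Layer 3 at 9.6 °C → α = 1.6×10⁻⁴ K⁻¹
Layer 4 at 2 °C → α = 1×10⁻⁴ K⁻¹
Layer 1: 2.6×10⁻⁴ × 0.49 × 270 = 0.034398 m
Layer 2: 2.1×10⁻⁴ × 1.3 × 800 = 0.21840 m
1070–1600 m: 1.6×10⁻⁴ × 0.57 × 530 = 0.048336 m
Layer 4: 1×10⁻⁴ × 880 × 0.49 = 0.04312 m
Δh = 0.034398 + 0.21840 + 0.048336 + 0.04312 = 0.344254 m

344 mm of thermosteric rise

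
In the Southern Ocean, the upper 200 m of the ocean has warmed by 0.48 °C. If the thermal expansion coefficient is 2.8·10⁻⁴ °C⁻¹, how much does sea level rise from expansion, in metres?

Δh = αΔT·H = 2.8×10⁻⁴ × 0.48 × 200 = 0.02688 m

0.0269 m of thermosteric rise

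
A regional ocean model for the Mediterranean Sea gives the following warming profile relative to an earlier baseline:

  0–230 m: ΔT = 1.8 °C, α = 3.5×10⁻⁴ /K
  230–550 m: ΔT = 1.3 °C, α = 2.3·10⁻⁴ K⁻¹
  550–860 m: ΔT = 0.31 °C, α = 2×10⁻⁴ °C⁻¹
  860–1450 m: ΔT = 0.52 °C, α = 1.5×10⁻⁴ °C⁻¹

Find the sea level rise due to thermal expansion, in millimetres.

Layer 1: 1.8 × 230 × 3.5×10⁻⁴ = 0.14490 m
Layer 2: 2.3×10⁻⁴ × 1.3 × 320 = 0.09568 m
550–860 m: 2×10⁻⁴ × 310 × 0.31 = 0.01922 m
Layer 4: 1.5×10⁻⁴ × 590 × 0.52 = 0.04602 m
Δh = 0.14490 + 0.09568 + 0.01922 + 0.04602 = 0.30582 m ≈ 306 mm

about 306 mm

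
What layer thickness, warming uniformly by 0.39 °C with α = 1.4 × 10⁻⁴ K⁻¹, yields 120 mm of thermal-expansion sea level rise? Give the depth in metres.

H = Δh/(αΔT) = 0.12 / (1.4×10⁻⁴ × 0.39) ≈ 2198 m

2200 m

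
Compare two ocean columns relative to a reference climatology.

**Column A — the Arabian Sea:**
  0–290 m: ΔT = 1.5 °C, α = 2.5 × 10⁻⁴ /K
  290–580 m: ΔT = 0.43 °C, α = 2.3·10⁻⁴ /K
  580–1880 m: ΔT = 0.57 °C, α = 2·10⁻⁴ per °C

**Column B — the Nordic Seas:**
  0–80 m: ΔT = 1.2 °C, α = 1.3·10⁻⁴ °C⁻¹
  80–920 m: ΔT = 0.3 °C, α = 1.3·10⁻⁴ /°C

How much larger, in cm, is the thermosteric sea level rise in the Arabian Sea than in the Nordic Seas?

Δh_A − Δh_B ≈ 24.0 cm

A 0–290 m: 290 × 2.5×10⁻⁴ × 1.5 = 0.10875 m
A 0.43 × 290 × 2.3×10⁻⁴ = 0.028681 m
A 1300 × 0.57 × 2×10⁻⁴ = 0.14820 m
A total: 0.285631 m
B 0–80 m: 1.3×10⁻⁴ × 1.2 × 80 = 0.01248 m
B 80–920 m: 1.3×10⁻⁴ × 840 × 0.3 = 0.03276 m
B total: 0.04524 m
Difference: 0.285631 − 0.04524 = 0.240391 m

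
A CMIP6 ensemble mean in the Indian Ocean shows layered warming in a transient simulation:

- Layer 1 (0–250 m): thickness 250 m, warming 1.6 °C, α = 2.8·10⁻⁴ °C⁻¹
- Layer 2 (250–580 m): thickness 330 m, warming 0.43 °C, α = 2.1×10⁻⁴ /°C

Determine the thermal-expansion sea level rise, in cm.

0–250 m: 1.6 × 250 × 2.8×10⁻⁴ = 0.11200 m
Layer 2: 0.43 × 330 × 2.1×10⁻⁴ = 0.029799 m
Δh = 0.11200 + 0.029799 = 0.141799 m

14.2 cm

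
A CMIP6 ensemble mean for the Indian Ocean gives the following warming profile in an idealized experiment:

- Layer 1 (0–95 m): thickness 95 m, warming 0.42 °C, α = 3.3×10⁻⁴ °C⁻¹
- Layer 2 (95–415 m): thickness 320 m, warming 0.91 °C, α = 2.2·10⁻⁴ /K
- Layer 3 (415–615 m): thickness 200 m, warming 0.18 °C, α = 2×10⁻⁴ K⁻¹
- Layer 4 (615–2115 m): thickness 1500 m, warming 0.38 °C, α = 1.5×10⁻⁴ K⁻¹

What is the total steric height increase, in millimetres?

0–95 m: 0.42 × 95 × 3.3×10⁻⁴ = 0.013167 m
Layer 2: 0.91 × 2.2×10⁻⁴ × 320 = 0.064064 m
2×10⁻⁴ × 200 × 0.18 = 0.00720 m
Layer 4: 0.38 × 1.5×10⁻⁴ × 1500 = 0.08550 m
Δh = 0.013167 + 0.064064 + 0.00720 + 0.08550 = 0.169931 m ≈ 170 mm

Δh = 170 mm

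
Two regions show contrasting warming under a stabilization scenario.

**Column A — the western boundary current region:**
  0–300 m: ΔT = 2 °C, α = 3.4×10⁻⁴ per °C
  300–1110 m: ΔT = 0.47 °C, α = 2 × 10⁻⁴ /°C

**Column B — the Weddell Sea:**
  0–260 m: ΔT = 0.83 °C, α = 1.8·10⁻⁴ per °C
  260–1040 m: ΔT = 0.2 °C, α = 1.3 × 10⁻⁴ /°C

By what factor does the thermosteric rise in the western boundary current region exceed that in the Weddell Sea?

≈ 4.74×

A 300 × 2 × 3.4×10⁻⁴ = 0.20400 m
A 810 × 2×10⁻⁴ × 0.47 = 0.07614 m
A total: 0.28014 m
B Layer 1: 0.83 × 1.8×10⁻⁴ × 260 = 0.038844 m
B 260–1040 m: 780 × 0.2 × 1.3×10⁻⁴ = 0.02028 m
B total: 0.059124 m
Ratio: 0.28014 / 0.059124 ≈ 4.738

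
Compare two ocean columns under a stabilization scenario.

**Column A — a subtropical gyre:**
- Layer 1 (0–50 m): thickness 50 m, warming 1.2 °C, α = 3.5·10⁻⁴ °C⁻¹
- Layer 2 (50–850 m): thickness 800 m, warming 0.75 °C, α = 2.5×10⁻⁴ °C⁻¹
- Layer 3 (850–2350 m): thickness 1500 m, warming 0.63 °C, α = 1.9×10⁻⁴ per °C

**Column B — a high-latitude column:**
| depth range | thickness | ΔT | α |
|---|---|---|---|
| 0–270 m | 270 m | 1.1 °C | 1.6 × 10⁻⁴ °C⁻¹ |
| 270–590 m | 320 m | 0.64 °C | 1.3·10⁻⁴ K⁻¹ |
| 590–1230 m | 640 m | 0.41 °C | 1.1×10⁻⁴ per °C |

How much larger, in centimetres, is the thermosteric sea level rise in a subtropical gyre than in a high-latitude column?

25 cm larger

A Layer 1: 3.5×10⁻⁴ × 50 × 1.2 = 0.02100 m
A Layer 2: 800 × 2.5×10⁻⁴ × 0.75 = 0.15000 m
A 850–2350 m: 1500 × 0.63 × 1.9×10⁻⁴ = 0.17955 m
A total: 0.35055 m
B 1.6×10⁻⁴ × 270 × 1.1 = 0.04752 m
B Layer 2: 0.64 × 1.3×10⁻⁴ × 320 = 0.026624 m
B 590–1230 m: 640 × 0.41 × 1.1×10⁻⁴ = 0.028864 m
B total: 0.103008 m
Difference: 0.35055 − 0.103008 = 0.247542 m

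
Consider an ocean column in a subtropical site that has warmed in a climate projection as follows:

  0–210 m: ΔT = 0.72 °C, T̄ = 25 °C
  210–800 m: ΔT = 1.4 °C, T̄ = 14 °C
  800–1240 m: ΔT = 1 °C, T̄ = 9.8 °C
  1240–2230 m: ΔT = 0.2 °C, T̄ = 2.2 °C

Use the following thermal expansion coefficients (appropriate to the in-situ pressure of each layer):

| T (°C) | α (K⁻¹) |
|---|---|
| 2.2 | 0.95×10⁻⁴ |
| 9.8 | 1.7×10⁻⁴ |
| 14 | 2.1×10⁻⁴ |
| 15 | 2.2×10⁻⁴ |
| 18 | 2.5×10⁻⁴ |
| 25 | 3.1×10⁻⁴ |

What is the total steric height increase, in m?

Δh = 0.314 m

Layer 1 at 25 °C → α = 3.1×10⁻⁴ K⁻¹
Layer 2 at 14 °C → α = 2.1×10⁻⁴ K⁻¹
Layer 3 at 9.8 °C → α = 1.7×10⁻⁴ K⁻¹
Layer 4 at 2.2 °C → α = 0.95×10⁻⁴ K⁻¹
Layer 1: 3.1×10⁻⁴ × 0.72 × 210 = 0.046872 m
210–800 m: 1.4 × 590 × 2.1×10⁻⁴ = 0.17346 m
Layer 3: 440 × 1.7×10⁻⁴ × 1 = 0.07480 m
990 × 0.2 × 0.95×10⁻⁴ = 0.01881 m
Δh = 0.046872 + 0.17346 + 0.07480 + 0.01881 = 0.313942 m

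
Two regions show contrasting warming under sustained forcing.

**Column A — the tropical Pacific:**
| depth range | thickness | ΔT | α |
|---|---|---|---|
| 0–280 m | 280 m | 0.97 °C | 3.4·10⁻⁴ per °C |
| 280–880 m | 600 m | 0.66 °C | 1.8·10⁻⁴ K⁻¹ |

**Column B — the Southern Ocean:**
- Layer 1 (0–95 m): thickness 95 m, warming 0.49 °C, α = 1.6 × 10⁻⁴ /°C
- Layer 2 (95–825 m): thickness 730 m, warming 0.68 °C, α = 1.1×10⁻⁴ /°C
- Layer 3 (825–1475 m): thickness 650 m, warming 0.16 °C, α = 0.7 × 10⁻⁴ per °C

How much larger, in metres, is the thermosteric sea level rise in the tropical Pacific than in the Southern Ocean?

0.0943 m larger

A 0.97 × 280 × 3.4×10⁻⁴ = 0.092344 m
A Layer 2: 0.66 × 1.8×10⁻⁴ × 600 = 0.07128 m
A total: 0.163624 m
B Layer 1: 95 × 0.49 × 1.6×10⁻⁴ = 0.007448 m
B 95–825 m: 0.68 × 730 × 1.1×10⁻⁴ = 0.054604 m
B Layer 3: 650 × 0.16 × 0.7×10⁻⁴ = 0.00728 m
B total: 0.069332 m
Difference: 0.163624 − 0.069332 = 0.094292 m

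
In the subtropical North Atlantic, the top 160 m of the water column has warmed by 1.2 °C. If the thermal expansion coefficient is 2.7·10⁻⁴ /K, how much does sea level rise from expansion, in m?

Δh = αΔT·H = 2.7×10⁻⁴ × 1.2 × 160 = 0.05184 m

0.052 m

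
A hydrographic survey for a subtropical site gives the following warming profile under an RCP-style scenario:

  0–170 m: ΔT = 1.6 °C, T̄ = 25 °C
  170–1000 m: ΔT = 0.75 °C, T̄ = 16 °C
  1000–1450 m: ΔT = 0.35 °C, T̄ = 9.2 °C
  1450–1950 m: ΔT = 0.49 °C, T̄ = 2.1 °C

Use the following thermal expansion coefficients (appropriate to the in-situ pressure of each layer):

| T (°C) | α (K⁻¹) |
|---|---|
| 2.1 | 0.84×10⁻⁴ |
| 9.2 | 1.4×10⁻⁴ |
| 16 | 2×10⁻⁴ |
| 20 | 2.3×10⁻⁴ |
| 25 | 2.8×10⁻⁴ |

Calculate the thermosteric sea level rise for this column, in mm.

Layer 1 at 25 °C → α = 2.8×10⁻⁴ K⁻¹
Layer 2 at 16 °C → α = 2×10⁻⁴ K⁻¹
Layer 3 at 9.2 °C → α = 1.4×10⁻⁴ K⁻¹
Layer 4 at 2.1 °C → α = 0.84×10⁻⁴ K⁻¹
Layer 1: 1.6 × 2.8×10⁻⁴ × 170 = 0.07616 m
170–1000 m: 0.75 × 830 × 2×10⁻⁴ = 0.12450 m
1000–1450 m: 0.35 × 1.4×10⁻⁴ × 450 = 0.02205 m
Layer 4: 0.49 × 0.84×10⁻⁴ × 500 = 0.02058 m
Δh = 0.07616 + 0.12450 + 0.02205 + 0.02058 = 0.24329 m

243 mm of thermosteric rise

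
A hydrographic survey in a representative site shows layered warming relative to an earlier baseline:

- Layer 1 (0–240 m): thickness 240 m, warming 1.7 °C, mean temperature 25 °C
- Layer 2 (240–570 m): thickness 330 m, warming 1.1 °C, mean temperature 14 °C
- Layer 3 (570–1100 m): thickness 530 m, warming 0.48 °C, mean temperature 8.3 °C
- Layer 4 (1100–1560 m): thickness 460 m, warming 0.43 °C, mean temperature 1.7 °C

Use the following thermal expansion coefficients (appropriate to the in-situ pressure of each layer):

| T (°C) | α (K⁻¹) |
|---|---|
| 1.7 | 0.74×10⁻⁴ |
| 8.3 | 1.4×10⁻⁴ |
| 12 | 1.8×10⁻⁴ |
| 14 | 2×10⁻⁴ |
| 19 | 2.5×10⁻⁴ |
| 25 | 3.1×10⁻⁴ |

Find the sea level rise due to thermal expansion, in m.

Layer 1 at 25 °C → α = 3.1×10⁻⁴ K⁻¹
Layer 2 at 14 °C → α = 2×10⁻⁴ K⁻¹
Layer 3 at 8.3 °C → α = 1.4×10⁻⁴ K⁻¹
Layer 4 at 1.7 °C → α = 0.74×10⁻⁴ K⁻¹
0–240 m: 240 × 1.7 × 3.1×10⁻⁴ = 0.12648 m
240–570 m: 2×10⁻⁴ × 1.1 × 330 = 0.07260 m
530 × 1.4×10⁻⁴ × 0.48 = 0.035616 m
1100–1560 m: 0.74×10⁻⁴ × 460 × 0.43 = 0.0146372 m
Δh = 0.12648 + 0.07260 + 0.035616 + 0.0146372 = 0.2493332 m

0.25 m of thermosteric rise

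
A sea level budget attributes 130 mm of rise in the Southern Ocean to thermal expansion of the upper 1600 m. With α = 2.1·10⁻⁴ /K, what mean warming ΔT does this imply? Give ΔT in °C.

ΔT = Δh/(αH) = 0.13 / (2.1×10⁻⁴ × 1600) ≈ 0.3869 °C

about 0.387 °C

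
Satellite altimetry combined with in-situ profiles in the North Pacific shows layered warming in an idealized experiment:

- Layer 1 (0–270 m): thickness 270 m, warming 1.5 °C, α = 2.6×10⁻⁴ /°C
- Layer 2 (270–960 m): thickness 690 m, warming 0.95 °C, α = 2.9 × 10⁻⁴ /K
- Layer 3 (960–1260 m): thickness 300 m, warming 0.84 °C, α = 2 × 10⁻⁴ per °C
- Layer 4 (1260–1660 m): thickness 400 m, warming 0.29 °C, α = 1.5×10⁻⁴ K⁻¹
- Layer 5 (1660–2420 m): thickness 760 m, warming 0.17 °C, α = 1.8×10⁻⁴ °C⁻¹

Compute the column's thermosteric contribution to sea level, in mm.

Δh = 386 mm

Layer 1: 2.6×10⁻⁴ × 270 × 1.5 = 0.10530 m
Layer 2: 2.9×10⁻⁴ × 0.95 × 690 = 0.190095 m
960–1260 m: 300 × 0.84 × 2×10⁻⁴ = 0.05040 m
400 × 0.29 × 1.5×10⁻⁴ = 0.01740 m
Layer 5: 0.17 × 760 × 1.8×10⁻⁴ = 0.023256 m
Δh = 0.10530 + 0.190095 + 0.05040 + 0.01740 + 0.023256 = 0.386451 m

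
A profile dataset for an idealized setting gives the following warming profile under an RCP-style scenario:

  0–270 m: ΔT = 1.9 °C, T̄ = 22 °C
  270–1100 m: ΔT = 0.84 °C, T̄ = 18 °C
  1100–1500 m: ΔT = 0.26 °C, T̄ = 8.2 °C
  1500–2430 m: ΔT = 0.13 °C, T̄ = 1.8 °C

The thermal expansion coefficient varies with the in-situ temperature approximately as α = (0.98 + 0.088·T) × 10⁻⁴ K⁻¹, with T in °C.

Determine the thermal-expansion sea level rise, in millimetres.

Layer 1: α = (0.98 + 0.088×22)×10⁻⁴ = 2.916×10⁻⁴ K⁻¹
Layer 2: α = (0.98 + 0.088×18)×10⁻⁴ = 2.564×10⁻⁴ K⁻¹
Layer 3: α = (0.98 + 0.088×8.2)×10⁻⁴ = 1.7016×10⁻⁴ K⁻¹
Layer 4: α = (0.98 + 0.088×1.8)×10⁻⁴ = 1.1384×10⁻⁴ K⁻¹
0–270 m: 1.9 × 270 × 2.916×10⁻⁴ = 0.1495908 m
270–1100 m: 830 × 2.564×10⁻⁴ × 0.84 = 0.17876208 m
400 × 1.7016×10⁻⁴ × 0.26 = 0.01769664 m
1500–2430 m: 1.1384×10⁻⁴ × 0.13 × 930 = 0.013763256 m
Δh = 0.1495908 + 0.17876208 + 0.01769664 + 0.013763256 = 0.359812776 m ≈ 360 mm

360 mm of thermosteric rise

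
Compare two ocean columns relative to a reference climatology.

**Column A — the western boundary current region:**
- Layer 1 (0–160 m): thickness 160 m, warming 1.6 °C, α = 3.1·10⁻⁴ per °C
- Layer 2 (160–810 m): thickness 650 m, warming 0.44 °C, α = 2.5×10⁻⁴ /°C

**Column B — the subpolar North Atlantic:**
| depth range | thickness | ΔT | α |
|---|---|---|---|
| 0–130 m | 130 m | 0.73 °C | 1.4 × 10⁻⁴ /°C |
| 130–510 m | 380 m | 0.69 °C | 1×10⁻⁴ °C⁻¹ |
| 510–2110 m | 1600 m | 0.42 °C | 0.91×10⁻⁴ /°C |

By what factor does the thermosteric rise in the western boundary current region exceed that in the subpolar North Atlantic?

A 0–160 m: 1.6 × 3.1×10⁻⁴ × 160 = 0.07936 m
A Layer 2: 0.44 × 2.5×10⁻⁴ × 650 = 0.07150 m
A total: 0.15086 m
B 1.4×10⁻⁴ × 0.73 × 130 = 0.013286 m
B 130–510 m: 1×10⁻⁴ × 0.69 × 380 = 0.02622 m
B 1600 × 0.42 × 0.91×10⁻⁴ = 0.061152 m
B total: 0.100658 m
Ratio: 0.15086 / 0.100658 ≈ 1.499

a factor of 1.50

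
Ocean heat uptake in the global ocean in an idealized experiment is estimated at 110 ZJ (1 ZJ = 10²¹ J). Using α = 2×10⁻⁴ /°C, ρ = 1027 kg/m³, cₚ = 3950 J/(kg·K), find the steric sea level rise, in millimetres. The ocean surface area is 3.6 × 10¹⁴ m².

Per unit area: Q = 110×10²¹ / (3.6×10¹⁴) ≈ 3.056×10⁸ J/m²
Δh = αQ/(ρcₚ) = 2×10⁻⁴ × 3.056×10⁸ / (1027 × 3950) ≈ 0.015067 m

15.1 mm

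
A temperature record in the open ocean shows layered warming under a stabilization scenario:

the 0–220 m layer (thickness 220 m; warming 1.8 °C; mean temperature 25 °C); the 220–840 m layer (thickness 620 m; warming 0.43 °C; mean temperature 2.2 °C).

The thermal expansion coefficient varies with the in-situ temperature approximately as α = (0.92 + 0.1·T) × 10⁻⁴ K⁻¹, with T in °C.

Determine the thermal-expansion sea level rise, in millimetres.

Layer 1: α = (0.92 + 0.1×25)×10⁻⁴ = 3.42×10⁻⁴ K⁻¹
Layer 2: α = (0.92 + 0.1×2.2)×10⁻⁴ = 1.14×10⁻⁴ K⁻¹
Layer 1: 220 × 3.42×10⁻⁴ × 1.8 = 0.135432 m
1.14×10⁻⁴ × 0.43 × 620 = 0.0303924 m
Δh = 0.135432 + 0.0303924 = 0.1658244 m

166 mm of thermosteric rise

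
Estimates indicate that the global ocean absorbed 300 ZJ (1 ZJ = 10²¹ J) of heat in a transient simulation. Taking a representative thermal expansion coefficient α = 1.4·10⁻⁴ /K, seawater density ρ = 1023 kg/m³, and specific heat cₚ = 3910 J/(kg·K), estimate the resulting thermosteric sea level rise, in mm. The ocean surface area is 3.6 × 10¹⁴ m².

Δh = 29 mm

Per unit area: Q = 300×10²¹ / (3.6×10¹⁴) ≈ 8.333×10⁸ J/m²
Δh = αQ/(ρcₚ) = 1.4×10⁻⁴ × 8.333×10⁸ / (1023 × 3910) ≈ 0.029166 m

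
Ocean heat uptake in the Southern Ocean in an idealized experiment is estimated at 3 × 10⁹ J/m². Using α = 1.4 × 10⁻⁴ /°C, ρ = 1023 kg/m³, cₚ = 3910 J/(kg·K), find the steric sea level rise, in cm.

Δh = αQ/(ρcₚ) = 1.4×10⁻⁴ × 3×10⁹ / (1023 × 3910) ≈ 0.10500 m

10.5 cm of thermosteric rise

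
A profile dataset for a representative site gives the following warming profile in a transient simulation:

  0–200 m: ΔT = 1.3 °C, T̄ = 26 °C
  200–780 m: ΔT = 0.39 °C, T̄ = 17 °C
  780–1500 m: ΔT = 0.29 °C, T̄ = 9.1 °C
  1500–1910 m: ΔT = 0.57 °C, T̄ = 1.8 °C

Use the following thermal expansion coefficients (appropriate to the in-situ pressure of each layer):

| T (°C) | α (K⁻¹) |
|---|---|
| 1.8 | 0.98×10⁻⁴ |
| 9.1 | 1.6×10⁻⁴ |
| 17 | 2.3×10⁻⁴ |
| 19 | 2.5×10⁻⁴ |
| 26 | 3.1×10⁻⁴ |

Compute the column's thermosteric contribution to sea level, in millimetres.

about 190 mm

Layer 1 at 26 °C → α = 3.1×10⁻⁴ K⁻¹
Layer 2 at 17 °C → α = 2.3×10⁻⁴ K⁻¹
Layer 3 at 9.1 °C → α = 1.6×10⁻⁴ K⁻¹
Layer 4 at 1.8 °C → α = 0.98×10⁻⁴ K⁻¹
0–200 m: 1.3 × 200 × 3.1×10⁻⁴ = 0.08060 m
0.39 × 2.3×10⁻⁴ × 580 = 0.052026 m
0.29 × 720 × 1.6×10⁻⁴ = 0.033408 m
Layer 4: 0.57 × 0.98×10⁻⁴ × 410 = 0.0229026 m
Δh = 0.08060 + 0.052026 + 0.033408 + 0.0229026 = 0.1889366 m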